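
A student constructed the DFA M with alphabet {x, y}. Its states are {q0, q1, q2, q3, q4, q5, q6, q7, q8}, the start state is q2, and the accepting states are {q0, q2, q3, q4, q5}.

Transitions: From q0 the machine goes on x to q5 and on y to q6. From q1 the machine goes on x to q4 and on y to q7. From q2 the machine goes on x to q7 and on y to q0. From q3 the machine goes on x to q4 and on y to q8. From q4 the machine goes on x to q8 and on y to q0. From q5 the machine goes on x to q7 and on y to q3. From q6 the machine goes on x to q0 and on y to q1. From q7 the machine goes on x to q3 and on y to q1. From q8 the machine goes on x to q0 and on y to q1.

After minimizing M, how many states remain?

4

Every state is reachable, so we keep all 9.
Start with accepting vs non-accepting: {q0,q2,q3,q4,q5} | {q1,q6,q7,q8}.
On input x, block {q0,q2,q3,q4,q5} splits into {q2,q4,q5} and {q0,q3}.
Refine {q1,q6,q7,q8} on symbol x: members go to different blocks, giving {q6,q7,q8} and {q1}.
The partition is now stable with 4 blocks: {q2,q4,q5} | {q6,q7,q8} | {q0,q3} | {q1}.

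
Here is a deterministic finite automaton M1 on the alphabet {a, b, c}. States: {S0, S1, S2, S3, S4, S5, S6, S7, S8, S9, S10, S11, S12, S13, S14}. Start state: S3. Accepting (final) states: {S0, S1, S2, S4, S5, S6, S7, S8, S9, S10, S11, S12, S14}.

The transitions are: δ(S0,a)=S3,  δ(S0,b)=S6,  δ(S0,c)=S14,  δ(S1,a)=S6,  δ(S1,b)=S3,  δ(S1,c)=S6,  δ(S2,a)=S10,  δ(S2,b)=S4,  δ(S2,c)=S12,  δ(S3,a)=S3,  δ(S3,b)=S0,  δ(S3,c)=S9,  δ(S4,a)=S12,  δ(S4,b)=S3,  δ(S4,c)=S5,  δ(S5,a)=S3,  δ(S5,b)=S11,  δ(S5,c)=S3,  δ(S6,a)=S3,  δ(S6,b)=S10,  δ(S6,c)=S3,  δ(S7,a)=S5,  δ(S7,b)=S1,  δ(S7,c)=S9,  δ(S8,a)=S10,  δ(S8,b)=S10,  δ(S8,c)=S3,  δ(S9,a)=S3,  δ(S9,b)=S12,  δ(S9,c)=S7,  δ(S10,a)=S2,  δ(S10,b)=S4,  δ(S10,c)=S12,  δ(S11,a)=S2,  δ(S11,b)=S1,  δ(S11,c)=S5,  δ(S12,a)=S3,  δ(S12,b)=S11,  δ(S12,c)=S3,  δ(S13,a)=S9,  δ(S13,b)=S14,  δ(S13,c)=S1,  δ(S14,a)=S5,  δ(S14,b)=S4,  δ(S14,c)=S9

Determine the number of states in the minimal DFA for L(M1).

Reachable states from the start: {S0,S1,S2,S3,S4,S5,S6,S7,S9,S10,S11,S12,S14}. Unreachable: {S8,S13} — drop them.
P0 = {S0,S1,S2,S4,S5,S6,S7,S9,S10,S11,S12,S14} | {S3}.
On input a, block {S0,S1,S2,S4,S5,S6,S7,S9,S10,S11,S12,S14} splits into {S1,S2,S4,S7,S10,S11,S14} and {S0,S5,S6,S9,S12}.
Refine {S1,S2,S4,S7,S10,S11,S14} on symbol a: members go to different blocks, giving {S1,S4,S7,S14} and {S2,S10,S11}.
On input b, block {S1,S4,S7,S14} splits into {S1,S4} and {S7,S14}.
On input b, block {S0,S5,S6,S9,S12} splits into {S5,S6,S12} and {S0,S9}.
No further refinement is possible. Final partition (6 blocks): {S1,S4} | {S3} | {S5,S6,S12} | {S2,S10,S11} | {S7,S14} | {S0,S9}.

6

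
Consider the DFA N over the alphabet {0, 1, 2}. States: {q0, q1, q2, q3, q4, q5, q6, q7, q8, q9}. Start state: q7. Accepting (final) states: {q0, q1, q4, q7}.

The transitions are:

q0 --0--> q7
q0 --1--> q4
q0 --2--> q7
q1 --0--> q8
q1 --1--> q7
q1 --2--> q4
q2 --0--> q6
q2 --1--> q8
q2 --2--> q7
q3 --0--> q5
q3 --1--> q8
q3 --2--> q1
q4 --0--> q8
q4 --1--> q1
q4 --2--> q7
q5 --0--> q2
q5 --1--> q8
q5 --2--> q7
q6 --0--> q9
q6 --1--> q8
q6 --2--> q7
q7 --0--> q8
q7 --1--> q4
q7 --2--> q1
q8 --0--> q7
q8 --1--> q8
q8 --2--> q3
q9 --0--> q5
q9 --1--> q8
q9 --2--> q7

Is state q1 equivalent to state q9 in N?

States {q0} cannot be reached from the start state, so discard them.
Start with accepting vs non-accepting: {q1,q4,q7} | {q2,q3,q5,q6,q8,q9}.
Split {q2,q3,q5,q6,q8,q9} by δ(·,0) → {q2,q3,q5,q6,q9} and {q8}.
No further refinement is possible. Final partition (3 blocks): {q1,q4,q7} | {q2,q3,q5,q6,q9} | {q8}.
q1 and q9 end up in different blocks, so they are distinguishable. For instance, the string 'ε' is accepted from only q1.

No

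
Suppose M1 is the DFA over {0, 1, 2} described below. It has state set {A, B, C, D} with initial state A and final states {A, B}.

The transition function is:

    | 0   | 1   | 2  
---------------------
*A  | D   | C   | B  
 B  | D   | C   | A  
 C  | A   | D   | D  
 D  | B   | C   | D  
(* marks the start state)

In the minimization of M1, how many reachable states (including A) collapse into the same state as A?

2

All states are reachable from the start state.
Initial partition by acceptance: {A,B} | {C,D}.
The partition is now stable with 2 blocks: {A,B} | {C,D}.
State A belongs to the block {A,B}, which has 2 states.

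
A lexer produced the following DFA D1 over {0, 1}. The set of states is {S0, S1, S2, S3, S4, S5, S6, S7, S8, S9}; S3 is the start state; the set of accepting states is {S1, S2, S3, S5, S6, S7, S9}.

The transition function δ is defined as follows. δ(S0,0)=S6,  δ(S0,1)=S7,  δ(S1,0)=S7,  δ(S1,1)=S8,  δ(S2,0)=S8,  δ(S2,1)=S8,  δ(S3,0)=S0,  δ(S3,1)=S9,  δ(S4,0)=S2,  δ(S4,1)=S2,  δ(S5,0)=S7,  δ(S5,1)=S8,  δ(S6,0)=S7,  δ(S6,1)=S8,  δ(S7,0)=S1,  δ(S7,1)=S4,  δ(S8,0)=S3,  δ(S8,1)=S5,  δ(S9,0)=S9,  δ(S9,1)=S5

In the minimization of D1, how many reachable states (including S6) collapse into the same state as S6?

3

Start with accepting vs non-accepting: {S1,S2,S3,S5,S6,S7,S9} | {S0,S4,S8}.
Refine {S1,S2,S3,S5,S6,S7,S9} on symbol 0: members go to different blocks, giving {S1,S5,S6,S7,S9} and {S2,S3}.
On input 1, block {S1,S5,S6,S7,S9} splits into {S1,S5,S6,S7} and {S9}.
Split {S0,S4,S8} by δ(·,0) → {S4,S8} and {S0}.
On input 1, block {S4,S8} splits into {S4} and {S8}.
Refine {S1,S5,S6,S7} on symbol 1: members go to different blocks, giving {S1,S5,S6} and {S7}.
Split {S2,S3} by δ(·,0) → {S2} and {S3}.
No further refinement is possible. Final partition (8 blocks): {S1,S5,S6} | {S4} | {S2} | {S9} | {S0} | {S8} | {S7} | {S3}.
The equivalence class containing S6 is {S1,S5,S6}, of size 3.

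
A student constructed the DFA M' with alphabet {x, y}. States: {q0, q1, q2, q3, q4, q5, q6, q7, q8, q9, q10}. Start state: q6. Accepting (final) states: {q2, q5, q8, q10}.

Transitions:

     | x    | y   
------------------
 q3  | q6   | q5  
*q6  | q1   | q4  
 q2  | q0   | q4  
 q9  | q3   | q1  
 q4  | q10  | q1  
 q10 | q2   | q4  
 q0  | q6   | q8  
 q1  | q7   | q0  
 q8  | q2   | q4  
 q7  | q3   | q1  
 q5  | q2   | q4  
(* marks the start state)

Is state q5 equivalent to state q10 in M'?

Yes

Reachable states from the start: {q0,q1,q2,q3,q4,q5,q6,q7,q8,q10}. Unreachable: {q9} — drop them.
Start with accepting vs non-accepting: {q2,q5,q8,q10} | {q0,q1,q3,q4,q6,q7}.
Refine {q2,q5,q8,q10} on symbol x: members go to different blocks, giving {q5,q8,q10} and {q2}.
Split {q0,q1,q3,q4,q6,q7} by δ(·,x) → {q0,q1,q3,q6,q7} and {q4}.
On input y, block {q0,q1,q3,q6,q7} splits into {q0,q3} and {q1,q7} and {q6}.
Split {q1,q7} by δ(·,x) → {q1} and {q7}.
The partition is now stable with 7 blocks: {q5,q8,q10} | {q0,q3} | {q2} | {q4} | {q1} | {q6} | {q7}.
q5 and q10 lie in the same block of the stable partition, so they are equivalent — no string distinguishes them.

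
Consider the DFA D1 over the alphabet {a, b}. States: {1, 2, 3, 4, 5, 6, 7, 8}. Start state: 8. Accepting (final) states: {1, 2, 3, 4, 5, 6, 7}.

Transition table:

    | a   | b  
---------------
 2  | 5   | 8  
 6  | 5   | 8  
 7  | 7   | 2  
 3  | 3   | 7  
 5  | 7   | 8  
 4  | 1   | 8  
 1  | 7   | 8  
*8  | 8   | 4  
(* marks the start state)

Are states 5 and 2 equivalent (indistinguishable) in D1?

No

States {3,6} cannot be reached from the start state, so discard them.
Initial partition by acceptance: {1,2,4,5,7} | {8}.
Refine {1,2,4,5,7} on symbol b: members go to different blocks, giving {1,2,4,5} and {7}.
On input a, block {1,2,4,5} splits into {1,5} and {2,4}.
The partition is now stable with 4 blocks: {1,5} | {8} | {7} | {2,4}.
5 and 2 end up in different blocks, so they are distinguishable. For instance, the string 'ab' is accepted from only 5.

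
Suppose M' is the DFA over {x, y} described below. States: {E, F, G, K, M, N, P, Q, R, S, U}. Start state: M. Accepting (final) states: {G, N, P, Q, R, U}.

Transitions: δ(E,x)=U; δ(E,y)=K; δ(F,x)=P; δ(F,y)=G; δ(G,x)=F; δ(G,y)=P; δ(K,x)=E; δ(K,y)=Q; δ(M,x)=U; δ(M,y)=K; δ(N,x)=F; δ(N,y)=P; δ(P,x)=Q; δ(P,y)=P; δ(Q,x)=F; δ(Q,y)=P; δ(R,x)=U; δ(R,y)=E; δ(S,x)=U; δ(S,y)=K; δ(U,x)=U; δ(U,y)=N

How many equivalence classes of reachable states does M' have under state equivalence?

6

Reachable states from the start: {E,F,G,K,M,N,P,Q,U}. Unreachable: {R,S} — drop them.
P0 = {G,N,P,Q,U} | {E,F,K,M}.
Refine {G,N,P,Q,U} on symbol x: members go to different blocks, giving {G,N,Q} and {P,U}.
Split {E,F,K,M} by δ(·,x) → {E,F,M} and {K}.
Refine {E,F,M} on symbol y: members go to different blocks, giving {E,M} and {F}.
Refine {P,U} on symbol x: members go to different blocks, giving {P} and {U}.
No further refinement is possible. Final partition (6 blocks): {G,N,Q} | {E,M} | {P} | {K} | {F} | {U}.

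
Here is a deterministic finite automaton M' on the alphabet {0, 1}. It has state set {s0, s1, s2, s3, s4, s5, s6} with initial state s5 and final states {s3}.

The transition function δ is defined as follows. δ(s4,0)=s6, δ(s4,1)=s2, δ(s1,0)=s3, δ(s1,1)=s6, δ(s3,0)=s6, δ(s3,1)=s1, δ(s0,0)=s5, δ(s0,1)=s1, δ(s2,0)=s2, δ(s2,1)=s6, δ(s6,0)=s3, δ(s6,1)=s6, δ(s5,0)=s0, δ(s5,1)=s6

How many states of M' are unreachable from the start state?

No path from s5 leads to s2, s4; the other 5 states are all reachable.

2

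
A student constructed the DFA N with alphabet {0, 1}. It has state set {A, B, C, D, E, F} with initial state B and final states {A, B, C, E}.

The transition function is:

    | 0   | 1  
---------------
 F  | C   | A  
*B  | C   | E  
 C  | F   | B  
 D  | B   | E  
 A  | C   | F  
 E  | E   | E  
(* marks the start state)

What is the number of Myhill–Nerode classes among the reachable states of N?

5

Reachable states from the start: {A,B,C,E,F}. Unreachable: {D} — drop them.
Start with accepting vs non-accepting: {A,B,C,E} | {F}.
Split {A,B,C,E} by δ(·,0) → {A,B,E} and {C}.
Refine {A,B,E} on symbol 0: members go to different blocks, giving {A,B} and {E}.
Refine {A,B} on symbol 1: members go to different blocks, giving {A} and {B}.
No further refinement is possible. Final partition (5 blocks): {A} | {F} | {C} | {E} | {B}.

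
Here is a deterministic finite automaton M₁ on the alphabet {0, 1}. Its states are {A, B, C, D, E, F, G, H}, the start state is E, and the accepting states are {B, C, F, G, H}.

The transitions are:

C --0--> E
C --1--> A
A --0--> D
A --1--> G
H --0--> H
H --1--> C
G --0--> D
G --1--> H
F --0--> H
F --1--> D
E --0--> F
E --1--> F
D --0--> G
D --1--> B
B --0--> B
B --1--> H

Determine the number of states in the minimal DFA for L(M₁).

8

P0 = {B,C,F,G,H} | {A,D,E}.
Refine {B,C,F,G,H} on symbol 0: members go to different blocks, giving {B,F,H} and {C,G}.
Refine {B,F,H} on symbol 1: members go to different blocks, giving {B} and {F} and {H}.
On input 0, block {A,D,E} splits into {A} and {D} and {E}.
On input 0, block {C,G} splits into {C} and {G}.
Stable partition: {B} | {A} | {C} | {F} | {H} | {D} | {E} | {G} — 8 equivalence classes.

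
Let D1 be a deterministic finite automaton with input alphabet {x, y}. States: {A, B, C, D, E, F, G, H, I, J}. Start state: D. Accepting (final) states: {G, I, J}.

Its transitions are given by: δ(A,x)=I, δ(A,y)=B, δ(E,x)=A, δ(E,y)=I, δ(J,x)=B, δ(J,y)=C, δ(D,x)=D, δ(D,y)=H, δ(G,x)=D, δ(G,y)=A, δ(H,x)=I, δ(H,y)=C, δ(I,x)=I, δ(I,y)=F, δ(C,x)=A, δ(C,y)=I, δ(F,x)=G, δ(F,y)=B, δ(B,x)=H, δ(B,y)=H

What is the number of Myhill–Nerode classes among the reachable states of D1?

States {E,J} cannot be reached from the start state, so discard them.
Initial partition by acceptance: {G,I} | {A,B,C,D,F,H}.
On input x, block {G,I} splits into {G} and {I}.
Refine {A,B,C,D,F,H} on symbol x: members go to different blocks, giving {B,C,D} and {A,H} and {F}.
Refine {B,C,D} on symbol x: members go to different blocks, giving {B,C} and {D}.
Refine {B,C} on symbol y: members go to different blocks, giving {B} and {C}.
Refine {A,H} on symbol y: members go to different blocks, giving {A} and {H}.
The partition is now stable with 8 blocks: {G} | {B} | {I} | {A} | {F} | {D} | {C} | {H}.

8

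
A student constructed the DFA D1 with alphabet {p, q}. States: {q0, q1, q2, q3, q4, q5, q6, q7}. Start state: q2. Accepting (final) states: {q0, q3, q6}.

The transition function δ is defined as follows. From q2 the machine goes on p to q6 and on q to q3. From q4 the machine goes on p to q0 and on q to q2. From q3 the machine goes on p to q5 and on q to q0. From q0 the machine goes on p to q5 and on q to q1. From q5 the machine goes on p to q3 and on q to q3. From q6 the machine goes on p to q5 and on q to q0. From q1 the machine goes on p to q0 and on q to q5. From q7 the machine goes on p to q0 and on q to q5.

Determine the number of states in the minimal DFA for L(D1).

First remove the unreachable states {q4,q7}; 6 states remain.
Initial partition by acceptance: {q0,q3,q6} | {q1,q2,q5}.
On input q, block {q0,q3,q6} splits into {q3,q6} and {q0}.
Refine {q1,q2,q5} on symbol p: members go to different blocks, giving {q2,q5} and {q1}.
No further refinement is possible. Final partition (4 blocks): {q3,q6} | {q2,q5} | {q0} | {q1}.

4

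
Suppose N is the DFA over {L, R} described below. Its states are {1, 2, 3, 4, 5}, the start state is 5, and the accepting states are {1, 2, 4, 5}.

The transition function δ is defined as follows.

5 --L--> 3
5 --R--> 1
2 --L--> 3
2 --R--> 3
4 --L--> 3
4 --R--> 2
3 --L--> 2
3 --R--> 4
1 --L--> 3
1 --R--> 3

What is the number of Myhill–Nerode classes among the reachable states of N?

3

Start with accepting vs non-accepting: {1,2,4,5} | {3}.
Refine {1,2,4,5} on symbol R: members go to different blocks, giving {1,2} and {4,5}.
The partition is now stable with 3 blocks: {1,2} | {3} | {4,5}.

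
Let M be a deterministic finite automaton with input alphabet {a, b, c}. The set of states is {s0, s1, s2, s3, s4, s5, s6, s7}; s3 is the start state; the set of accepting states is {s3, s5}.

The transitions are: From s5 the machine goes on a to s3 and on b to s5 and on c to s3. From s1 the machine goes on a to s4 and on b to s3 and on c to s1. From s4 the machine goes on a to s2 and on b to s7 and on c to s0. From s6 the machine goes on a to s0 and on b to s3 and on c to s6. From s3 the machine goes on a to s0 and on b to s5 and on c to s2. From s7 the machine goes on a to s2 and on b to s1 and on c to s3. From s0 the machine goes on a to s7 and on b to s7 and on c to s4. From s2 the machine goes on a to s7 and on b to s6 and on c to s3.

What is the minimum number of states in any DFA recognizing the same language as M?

5

All states are reachable from the start state.
P0 = {s3,s5} | {s0,s1,s2,s4,s6,s7}.
Split {s3,s5} by δ(·,a) → {s3} and {s5}.
On input b, block {s0,s1,s2,s4,s6,s7} splits into {s0,s2,s4,s7} and {s1,s6}.
Split {s0,s2,s4,s7} by δ(·,b) → {s0,s4} and {s2,s7}.
The partition is now stable with 5 blocks: {s3} | {s0,s4} | {s5} | {s1,s6} | {s2,s7}.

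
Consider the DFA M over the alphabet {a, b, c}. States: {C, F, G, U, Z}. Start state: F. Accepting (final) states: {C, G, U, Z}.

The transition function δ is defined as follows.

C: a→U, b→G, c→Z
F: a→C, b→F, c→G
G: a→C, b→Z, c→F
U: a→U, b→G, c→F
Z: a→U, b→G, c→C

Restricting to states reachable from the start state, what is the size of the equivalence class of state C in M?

2

All states are reachable from the start state.
P0 = {C,G,U,Z} | {F}.
Split {C,G,U,Z} by δ(·,c) → {G,U} and {C,Z}.
On input a, block {G,U} splits into {G} and {U}.
No further refinement is possible. Final partition (4 blocks): {G} | {F} | {C,Z} | {U}.
The equivalence class containing C is {C,Z}, of size 2.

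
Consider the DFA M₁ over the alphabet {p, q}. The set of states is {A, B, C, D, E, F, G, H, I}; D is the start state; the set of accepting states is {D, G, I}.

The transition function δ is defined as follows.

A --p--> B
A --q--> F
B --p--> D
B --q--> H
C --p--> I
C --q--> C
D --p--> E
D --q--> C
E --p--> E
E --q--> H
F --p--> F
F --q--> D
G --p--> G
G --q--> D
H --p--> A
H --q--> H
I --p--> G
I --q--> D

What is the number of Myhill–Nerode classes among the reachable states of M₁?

8

All states are reachable from the start state.
P0 = {D,G,I} | {A,B,C,E,F,H}.
On input p, block {D,G,I} splits into {G,I} and {D}.
Refine {A,B,C,E,F,H} on symbol p: members go to different blocks, giving {A,E,F,H} and {B} and {C}.
On input p, block {A,E,F,H} splits into {E,F,H} and {A}.
Split {E,F,H} by δ(·,p) → {E,F} and {H}.
Refine {E,F} on symbol q: members go to different blocks, giving {E} and {F}.
The partition is now stable with 8 blocks: {G,I} | {E} | {D} | {B} | {C} | {A} | {H} | {F}.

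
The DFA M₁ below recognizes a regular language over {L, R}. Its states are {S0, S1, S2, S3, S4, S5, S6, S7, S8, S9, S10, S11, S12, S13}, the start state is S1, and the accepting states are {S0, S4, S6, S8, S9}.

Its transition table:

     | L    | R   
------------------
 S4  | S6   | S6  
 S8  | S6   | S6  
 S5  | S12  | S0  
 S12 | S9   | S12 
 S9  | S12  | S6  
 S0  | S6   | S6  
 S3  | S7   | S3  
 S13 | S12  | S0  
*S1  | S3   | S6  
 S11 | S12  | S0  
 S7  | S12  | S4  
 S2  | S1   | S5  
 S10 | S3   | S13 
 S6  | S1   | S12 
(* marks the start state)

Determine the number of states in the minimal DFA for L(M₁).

Reachable states from the start: {S1,S3,S4,S6,S7,S9,S12}. Unreachable: {S0,S2,S5,S8,S10,S11,S13} — drop them.
Initial partition by acceptance: {S4,S6,S9} | {S1,S3,S7,S12}.
Refine {S4,S6,S9} on symbol L: members go to different blocks, giving {S6,S9} and {S4}.
On input R, block {S6,S9} splits into {S6} and {S9}.
On input L, block {S1,S3,S7,S12} splits into {S1,S3,S7} and {S12}.
Refine {S1,S3,S7} on symbol L: members go to different blocks, giving {S1,S3} and {S7}.
Split {S1,S3} by δ(·,L) → {S1} and {S3}.
Stable partition: {S6} | {S1} | {S4} | {S9} | {S12} | {S7} | {S3} — 7 equivalence classes.

7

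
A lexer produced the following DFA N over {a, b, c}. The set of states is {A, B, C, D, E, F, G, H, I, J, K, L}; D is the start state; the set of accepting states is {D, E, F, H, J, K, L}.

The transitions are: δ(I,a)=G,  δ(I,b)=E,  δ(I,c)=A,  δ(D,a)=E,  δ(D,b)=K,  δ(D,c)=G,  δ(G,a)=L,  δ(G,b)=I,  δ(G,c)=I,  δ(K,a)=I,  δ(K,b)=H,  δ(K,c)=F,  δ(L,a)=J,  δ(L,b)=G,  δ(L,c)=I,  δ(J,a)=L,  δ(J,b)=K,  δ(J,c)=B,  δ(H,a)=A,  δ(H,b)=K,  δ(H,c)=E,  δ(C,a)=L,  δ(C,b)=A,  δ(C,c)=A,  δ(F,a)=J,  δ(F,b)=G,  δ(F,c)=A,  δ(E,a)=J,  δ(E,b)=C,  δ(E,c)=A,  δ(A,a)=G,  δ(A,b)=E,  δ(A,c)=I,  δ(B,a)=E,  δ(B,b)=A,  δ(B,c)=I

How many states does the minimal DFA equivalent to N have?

5

Initial partition by acceptance: {D,E,F,H,J,K,L} | {A,B,C,G,I}.
On input a, block {D,E,F,H,J,K,L} splits into {D,E,F,J,L} and {H,K}.
On input b, block {D,E,F,J,L} splits into {E,F,L} and {D,J}.
On input a, block {A,B,C,G,I} splits into {B,C,G} and {A,I}.
No further refinement is possible. Final partition (5 blocks): {E,F,L} | {B,C,G} | {H,K} | {D,J} | {A,I}.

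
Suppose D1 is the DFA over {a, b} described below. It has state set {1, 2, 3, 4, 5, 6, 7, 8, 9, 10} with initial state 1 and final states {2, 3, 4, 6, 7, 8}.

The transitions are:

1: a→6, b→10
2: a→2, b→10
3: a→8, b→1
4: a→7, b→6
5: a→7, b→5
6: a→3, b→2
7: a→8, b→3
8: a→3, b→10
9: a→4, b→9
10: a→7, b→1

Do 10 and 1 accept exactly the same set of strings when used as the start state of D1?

Yes

First remove the unreachable states {4,5,9}; 7 states remain.
Start with accepting vs non-accepting: {2,3,6,7,8} | {1,10}.
Split {2,3,6,7,8} by δ(·,b) → {2,3,8} and {6,7}.
No further refinement is possible. Final partition (3 blocks): {2,3,8} | {1,10} | {6,7}.
10 and 1 lie in the same block of the stable partition, so they are equivalent — no string distinguishes them.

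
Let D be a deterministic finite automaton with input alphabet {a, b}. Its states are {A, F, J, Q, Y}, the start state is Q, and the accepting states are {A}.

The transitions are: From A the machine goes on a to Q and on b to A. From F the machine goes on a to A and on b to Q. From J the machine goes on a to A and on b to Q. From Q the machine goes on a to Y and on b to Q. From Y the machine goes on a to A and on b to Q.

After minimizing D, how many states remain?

3

States {F,J} cannot be reached from the start state, so discard them.
Start with accepting vs non-accepting: {A} | {Q,Y}.
Refine {Q,Y} on symbol a: members go to different blocks, giving {Y} and {Q}.
Stable partition: {A} | {Y} | {Q} — 3 equivalence classes.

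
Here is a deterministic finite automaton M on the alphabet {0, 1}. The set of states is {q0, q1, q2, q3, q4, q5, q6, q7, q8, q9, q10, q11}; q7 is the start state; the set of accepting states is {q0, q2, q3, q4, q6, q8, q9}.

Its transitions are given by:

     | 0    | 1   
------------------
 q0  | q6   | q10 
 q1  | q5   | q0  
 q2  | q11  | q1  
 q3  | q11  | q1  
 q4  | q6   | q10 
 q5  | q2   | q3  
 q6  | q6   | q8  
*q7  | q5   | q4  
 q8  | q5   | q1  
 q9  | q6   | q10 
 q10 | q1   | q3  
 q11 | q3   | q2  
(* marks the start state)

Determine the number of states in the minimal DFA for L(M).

Reachable states from the start: {q0,q1,q2,q3,q4,q5,q6,q7,q8,q10,q11}. Unreachable: {q9} — drop them.
Start with accepting vs non-accepting: {q0,q2,q3,q4,q6,q8} | {q1,q5,q7,q10,q11}.
Split {q0,q2,q3,q4,q6,q8} by δ(·,0) → {q0,q4,q6} and {q2,q3,q8}.
On input 1, block {q0,q4,q6} splits into {q0,q4} and {q6}.
Split {q1,q5,q7,q10,q11} by δ(·,0) → {q1,q7,q10} and {q5,q11}.
On input 0, block {q1,q7,q10} splits into {q1,q7} and {q10}.
The partition is now stable with 6 blocks: {q0,q4} | {q1,q7} | {q2,q3,q8} | {q6} | {q5,q11} | {q10}.

6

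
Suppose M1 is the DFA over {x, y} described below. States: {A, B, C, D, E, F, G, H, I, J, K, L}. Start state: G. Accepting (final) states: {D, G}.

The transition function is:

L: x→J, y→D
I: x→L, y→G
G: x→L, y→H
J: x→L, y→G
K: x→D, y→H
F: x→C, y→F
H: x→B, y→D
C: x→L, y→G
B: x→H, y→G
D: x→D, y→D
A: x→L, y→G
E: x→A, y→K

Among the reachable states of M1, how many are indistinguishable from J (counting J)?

2

States {A,C,E,F,I,K} cannot be reached from the start state, so discard them.
P0 = {D,G} | {B,H,J,L}.
Split {D,G} by δ(·,x) → {D} and {G}.
Refine {B,H,J,L} on symbol y: members go to different blocks, giving {B,J} and {H,L}.
No further refinement is possible. Final partition (4 blocks): {D} | {B,J} | {G} | {H,L}.
State J belongs to the block {B,J}, which has 2 states.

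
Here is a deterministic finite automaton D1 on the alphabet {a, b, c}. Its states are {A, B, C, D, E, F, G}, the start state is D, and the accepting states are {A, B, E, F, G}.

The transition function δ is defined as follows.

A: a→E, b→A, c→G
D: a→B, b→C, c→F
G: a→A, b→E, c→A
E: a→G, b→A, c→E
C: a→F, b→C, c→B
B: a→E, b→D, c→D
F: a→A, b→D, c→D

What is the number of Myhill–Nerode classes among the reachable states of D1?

Every state is reachable, so we keep all 7.
Initial partition by acceptance: {A,B,E,F,G} | {C,D}.
Refine {A,B,E,F,G} on symbol b: members go to different blocks, giving {A,E,G} and {B,F}.
No further refinement is possible. Final partition (3 blocks): {A,E,G} | {C,D} | {B,F}.

3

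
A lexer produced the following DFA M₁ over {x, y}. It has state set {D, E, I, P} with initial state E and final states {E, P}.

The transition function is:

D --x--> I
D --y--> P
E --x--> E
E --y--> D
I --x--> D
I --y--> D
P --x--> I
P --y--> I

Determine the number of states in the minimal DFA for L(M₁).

P0 = {E,P} | {D,I}.
On input x, block {E,P} splits into {P} and {E}.
Split {D,I} by δ(·,y) → {I} and {D}.
Stable partition: {P} | {I} | {E} | {D} — 4 equivalence classes.

4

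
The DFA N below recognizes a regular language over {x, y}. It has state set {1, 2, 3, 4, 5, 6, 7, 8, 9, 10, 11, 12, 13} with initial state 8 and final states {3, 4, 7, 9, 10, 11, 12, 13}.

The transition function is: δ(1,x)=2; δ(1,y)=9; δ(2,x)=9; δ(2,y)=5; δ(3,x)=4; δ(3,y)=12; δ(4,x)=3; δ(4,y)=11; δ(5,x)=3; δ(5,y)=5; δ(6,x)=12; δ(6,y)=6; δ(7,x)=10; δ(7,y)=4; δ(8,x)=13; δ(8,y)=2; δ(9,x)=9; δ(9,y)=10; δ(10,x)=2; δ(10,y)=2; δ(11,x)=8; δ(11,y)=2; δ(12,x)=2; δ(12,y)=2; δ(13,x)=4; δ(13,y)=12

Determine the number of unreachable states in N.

BFS from 8 reaches {2, 3, 4, 5, 8, 9, 10, 11, 12, 13}; the 3 state(s) 1, 6, 7 are never visited.

3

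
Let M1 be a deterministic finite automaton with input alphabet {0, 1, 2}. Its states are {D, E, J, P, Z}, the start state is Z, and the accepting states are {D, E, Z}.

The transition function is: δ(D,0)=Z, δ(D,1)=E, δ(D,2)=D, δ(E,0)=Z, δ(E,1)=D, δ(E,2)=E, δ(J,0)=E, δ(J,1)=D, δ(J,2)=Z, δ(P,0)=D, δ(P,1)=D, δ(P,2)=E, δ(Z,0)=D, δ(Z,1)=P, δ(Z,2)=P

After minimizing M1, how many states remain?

3

States {J} cannot be reached from the start state, so discard them.
P0 = {D,E,Z} | {P}.
Split {D,E,Z} by δ(·,1) → {D,E} and {Z}.
No further refinement is possible. Final partition (3 blocks): {D,E} | {P} | {Z}.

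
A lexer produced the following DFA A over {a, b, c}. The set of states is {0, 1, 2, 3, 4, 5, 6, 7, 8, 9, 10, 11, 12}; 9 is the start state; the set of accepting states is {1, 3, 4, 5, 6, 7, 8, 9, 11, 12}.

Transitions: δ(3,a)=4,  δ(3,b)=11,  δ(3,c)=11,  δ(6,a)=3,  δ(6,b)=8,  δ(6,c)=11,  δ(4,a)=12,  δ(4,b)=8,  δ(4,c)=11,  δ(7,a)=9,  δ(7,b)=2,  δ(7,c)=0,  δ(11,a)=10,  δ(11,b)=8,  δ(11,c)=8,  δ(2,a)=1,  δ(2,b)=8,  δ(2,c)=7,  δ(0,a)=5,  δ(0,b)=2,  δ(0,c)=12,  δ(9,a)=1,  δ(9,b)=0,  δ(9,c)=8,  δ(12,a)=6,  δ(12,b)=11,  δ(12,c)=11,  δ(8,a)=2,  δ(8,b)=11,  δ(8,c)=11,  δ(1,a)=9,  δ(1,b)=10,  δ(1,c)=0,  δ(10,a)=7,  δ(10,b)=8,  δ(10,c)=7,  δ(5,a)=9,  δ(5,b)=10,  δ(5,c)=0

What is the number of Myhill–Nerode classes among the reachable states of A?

6

Every state is reachable, so we keep all 13.
Initial partition by acceptance: {1,3,4,5,6,7,8,9,11,12} | {0,2,10}.
Refine {1,3,4,5,6,7,8,9,11,12} on symbol a: members go to different blocks, giving {1,3,4,5,6,7,9,12} and {8,11}.
Split {1,3,4,5,6,7,9,12} by δ(·,b) → {1,5,7,9} and {3,4,6,12}.
Split {1,5,7,9} by δ(·,c) → {1,5,7} and {9}.
On input b, block {0,2,10} splits into {2,10} and {0}.
No further refinement is possible. Final partition (6 blocks): {1,5,7} | {2,10} | {8,11} | {3,4,6,12} | {9} | {0}.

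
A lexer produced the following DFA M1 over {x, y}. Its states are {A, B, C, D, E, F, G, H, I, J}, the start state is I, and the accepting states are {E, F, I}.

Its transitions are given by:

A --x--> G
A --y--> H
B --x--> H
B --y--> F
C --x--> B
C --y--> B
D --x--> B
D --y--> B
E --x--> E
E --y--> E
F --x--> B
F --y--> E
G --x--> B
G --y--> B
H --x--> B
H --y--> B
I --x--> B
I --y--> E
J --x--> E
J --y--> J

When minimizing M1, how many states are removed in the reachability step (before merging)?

5

BFS from I reaches {B, E, F, H, I}; the 5 state(s) A, C, D, G, J are never visited.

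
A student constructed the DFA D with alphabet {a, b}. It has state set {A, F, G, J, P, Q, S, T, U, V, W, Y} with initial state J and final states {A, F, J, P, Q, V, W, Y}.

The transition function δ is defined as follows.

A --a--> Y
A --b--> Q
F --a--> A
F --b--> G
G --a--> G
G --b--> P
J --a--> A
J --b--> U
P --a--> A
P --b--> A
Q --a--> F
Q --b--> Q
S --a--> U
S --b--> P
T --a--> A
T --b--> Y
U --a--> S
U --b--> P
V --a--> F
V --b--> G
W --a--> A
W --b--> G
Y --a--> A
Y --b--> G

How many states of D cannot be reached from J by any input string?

3

No path from J leads to T, V, W; the other 9 states are all reachable.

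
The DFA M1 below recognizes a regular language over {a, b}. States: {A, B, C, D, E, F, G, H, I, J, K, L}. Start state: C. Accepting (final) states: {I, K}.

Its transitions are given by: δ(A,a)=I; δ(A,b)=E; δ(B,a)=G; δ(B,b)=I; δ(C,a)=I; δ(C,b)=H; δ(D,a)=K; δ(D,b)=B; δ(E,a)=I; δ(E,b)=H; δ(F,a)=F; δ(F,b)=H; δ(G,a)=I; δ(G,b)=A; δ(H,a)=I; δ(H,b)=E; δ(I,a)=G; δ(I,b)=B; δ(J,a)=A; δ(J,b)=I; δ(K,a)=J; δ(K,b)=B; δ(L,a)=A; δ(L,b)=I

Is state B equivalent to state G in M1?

States {D,F,J,K,L} cannot be reached from the start state, so discard them.
Start with accepting vs non-accepting: {I} | {A,B,C,E,G,H}.
Refine {A,B,C,E,G,H} on symbol a: members go to different blocks, giving {A,C,E,G,H} and {B}.
The partition is now stable with 3 blocks: {I} | {A,C,E,G,H} | {B}.
B and G end up in different blocks, so they are distinguishable. For instance, the string 'a' is accepted from only G.

No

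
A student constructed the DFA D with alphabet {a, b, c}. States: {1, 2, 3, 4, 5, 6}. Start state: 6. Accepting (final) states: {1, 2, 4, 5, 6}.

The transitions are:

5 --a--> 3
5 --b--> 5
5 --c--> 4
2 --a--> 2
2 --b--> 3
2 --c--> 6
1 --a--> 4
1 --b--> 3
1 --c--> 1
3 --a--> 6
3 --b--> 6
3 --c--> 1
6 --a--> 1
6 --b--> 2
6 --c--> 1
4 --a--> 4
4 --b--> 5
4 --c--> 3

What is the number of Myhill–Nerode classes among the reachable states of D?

Every state is reachable, so we keep all 6.
P0 = {1,2,4,5,6} | {3}.
Split {1,2,4,5,6} by δ(·,a) → {1,2,4,6} and {5}.
Split {1,2,4,6} by δ(·,b) → {1,2} and {4} and {6}.
Split {1,2} by δ(·,a) → {1} and {2}.
No further refinement is possible. Final partition (6 blocks): {1} | {3} | {5} | {4} | {6} | {2}.

6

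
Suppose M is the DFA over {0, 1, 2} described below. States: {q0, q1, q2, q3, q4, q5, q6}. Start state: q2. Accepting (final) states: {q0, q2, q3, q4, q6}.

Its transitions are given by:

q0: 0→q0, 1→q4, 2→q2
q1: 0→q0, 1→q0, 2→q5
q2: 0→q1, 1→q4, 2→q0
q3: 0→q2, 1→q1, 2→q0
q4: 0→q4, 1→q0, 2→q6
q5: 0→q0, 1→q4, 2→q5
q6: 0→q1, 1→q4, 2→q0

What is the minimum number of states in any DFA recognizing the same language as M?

States {q3} cannot be reached from the start state, so discard them.
Initial partition by acceptance: {q0,q2,q4,q6} | {q1,q5}.
Split {q0,q2,q4,q6} by δ(·,0) → {q0,q4} and {q2,q6}.
Stable partition: {q0,q4} | {q1,q5} | {q2,q6} — 3 equivalence classes.

3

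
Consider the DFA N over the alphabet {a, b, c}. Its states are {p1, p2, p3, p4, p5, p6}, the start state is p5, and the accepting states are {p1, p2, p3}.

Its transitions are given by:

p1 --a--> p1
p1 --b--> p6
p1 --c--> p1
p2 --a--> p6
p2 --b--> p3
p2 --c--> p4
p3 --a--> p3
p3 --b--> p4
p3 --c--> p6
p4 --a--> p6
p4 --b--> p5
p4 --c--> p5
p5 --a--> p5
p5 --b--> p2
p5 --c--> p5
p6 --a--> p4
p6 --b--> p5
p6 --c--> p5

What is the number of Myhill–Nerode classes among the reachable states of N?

4

States {p1} cannot be reached from the start state, so discard them.
Initial partition by acceptance: {p2,p3} | {p4,p5,p6}.
Split {p2,p3} by δ(·,a) → {p2} and {p3}.
Refine {p4,p5,p6} on symbol b: members go to different blocks, giving {p4,p6} and {p5}.
The partition is now stable with 4 blocks: {p2} | {p4,p6} | {p3} | {p5}.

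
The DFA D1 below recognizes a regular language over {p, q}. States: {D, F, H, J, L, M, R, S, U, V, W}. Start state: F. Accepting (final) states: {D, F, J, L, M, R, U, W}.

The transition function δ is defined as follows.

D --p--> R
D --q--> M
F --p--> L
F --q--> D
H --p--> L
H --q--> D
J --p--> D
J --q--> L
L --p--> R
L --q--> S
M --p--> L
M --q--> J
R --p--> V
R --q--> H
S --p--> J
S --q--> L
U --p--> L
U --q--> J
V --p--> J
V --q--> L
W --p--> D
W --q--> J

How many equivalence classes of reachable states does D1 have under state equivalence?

States {U,W} cannot be reached from the start state, so discard them.
Initial partition by acceptance: {D,F,J,L,M,R} | {H,S,V}.
Refine {D,F,J,L,M,R} on symbol p: members go to different blocks, giving {D,F,J,L,M} and {R}.
Refine {D,F,J,L,M} on symbol p: members go to different blocks, giving {F,J,M} and {D,L}.
Refine {F,J,M} on symbol q: members go to different blocks, giving {F,J} and {M}.
Refine {H,S,V} on symbol p: members go to different blocks, giving {S,V} and {H}.
On input q, block {D,L} splits into {L} and {D}.
Refine {F,J} on symbol p: members go to different blocks, giving {J} and {F}.
Stable partition: {J} | {S,V} | {R} | {L} | {M} | {H} | {D} | {F} — 8 equivalence classes.

8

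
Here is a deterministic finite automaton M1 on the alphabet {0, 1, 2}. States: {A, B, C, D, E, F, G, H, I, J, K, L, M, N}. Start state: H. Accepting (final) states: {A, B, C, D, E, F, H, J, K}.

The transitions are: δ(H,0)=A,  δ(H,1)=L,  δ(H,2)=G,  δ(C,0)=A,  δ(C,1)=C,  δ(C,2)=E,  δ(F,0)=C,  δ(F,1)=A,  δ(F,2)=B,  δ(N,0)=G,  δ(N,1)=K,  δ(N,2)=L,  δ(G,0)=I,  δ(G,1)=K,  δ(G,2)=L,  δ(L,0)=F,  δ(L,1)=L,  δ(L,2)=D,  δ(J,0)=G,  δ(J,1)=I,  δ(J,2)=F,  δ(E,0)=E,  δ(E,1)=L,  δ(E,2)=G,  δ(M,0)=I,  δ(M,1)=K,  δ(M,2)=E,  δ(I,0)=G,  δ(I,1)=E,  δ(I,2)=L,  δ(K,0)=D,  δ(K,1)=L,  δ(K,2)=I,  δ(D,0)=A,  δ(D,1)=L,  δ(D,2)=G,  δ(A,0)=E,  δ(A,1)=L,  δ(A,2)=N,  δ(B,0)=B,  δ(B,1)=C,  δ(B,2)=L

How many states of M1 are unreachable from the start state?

2

BFS from H reaches {A, B, C, D, E, F, G, H, I, K, L, N}; the 2 state(s) J, M are never visited.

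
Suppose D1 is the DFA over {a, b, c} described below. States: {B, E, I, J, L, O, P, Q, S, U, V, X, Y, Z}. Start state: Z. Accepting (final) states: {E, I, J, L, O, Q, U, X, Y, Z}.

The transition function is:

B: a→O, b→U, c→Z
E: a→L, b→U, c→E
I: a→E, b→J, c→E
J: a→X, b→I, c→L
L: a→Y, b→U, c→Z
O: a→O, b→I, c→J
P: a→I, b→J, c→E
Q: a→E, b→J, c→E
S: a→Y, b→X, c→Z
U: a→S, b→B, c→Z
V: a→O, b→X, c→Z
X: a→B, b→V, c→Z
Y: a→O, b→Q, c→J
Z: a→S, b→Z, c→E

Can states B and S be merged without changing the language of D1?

Yes

States {P} cannot be reached from the start state, so discard them.
Initial partition by acceptance: {E,I,J,L,O,Q,U,X,Y,Z} | {B,S,V}.
Refine {E,I,J,L,O,Q,U,X,Y,Z} on symbol a: members go to different blocks, giving {E,I,J,L,O,Q,Y} and {U,X,Z}.
Split {E,I,J,L,O,Q,Y} by δ(·,a) → {E,I,L,O,Q,Y} and {J}.
On input b, block {E,I,L,O,Q,Y} splits into {I,Q} and {O,Y} and {E,L}.
Refine {U,X,Z} on symbol b: members go to different blocks, giving {U,X} and {Z}.
Split {E,L} by δ(·,a) → {E} and {L}.
Stable partition: {I,Q} | {B,S,V} | {U,X} | {J} | {O,Y} | {E} | {Z} | {L} — 8 equivalence classes.
B and S lie in the same block of the stable partition, so they are equivalent — no string distinguishes them.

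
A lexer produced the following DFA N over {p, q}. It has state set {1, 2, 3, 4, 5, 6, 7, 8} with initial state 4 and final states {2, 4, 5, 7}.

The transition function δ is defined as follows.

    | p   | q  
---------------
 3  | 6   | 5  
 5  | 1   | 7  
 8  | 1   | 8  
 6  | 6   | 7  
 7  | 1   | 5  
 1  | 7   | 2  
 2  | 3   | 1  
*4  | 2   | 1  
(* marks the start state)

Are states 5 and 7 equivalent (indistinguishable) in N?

First remove the unreachable states {8}; 7 states remain.
P0 = {2,4,5,7} | {1,3,6}.
Split {2,4,5,7} by δ(·,p) → {2,5,7} and {4}.
On input q, block {2,5,7} splits into {5,7} and {2}.
Split {1,3,6} by δ(·,p) → {3,6} and {1}.
Stable partition: {5,7} | {3,6} | {4} | {2} | {1} — 5 equivalence classes.
5 and 7 lie in the same block of the stable partition, so they are equivalent — no string distinguishes them.

Yes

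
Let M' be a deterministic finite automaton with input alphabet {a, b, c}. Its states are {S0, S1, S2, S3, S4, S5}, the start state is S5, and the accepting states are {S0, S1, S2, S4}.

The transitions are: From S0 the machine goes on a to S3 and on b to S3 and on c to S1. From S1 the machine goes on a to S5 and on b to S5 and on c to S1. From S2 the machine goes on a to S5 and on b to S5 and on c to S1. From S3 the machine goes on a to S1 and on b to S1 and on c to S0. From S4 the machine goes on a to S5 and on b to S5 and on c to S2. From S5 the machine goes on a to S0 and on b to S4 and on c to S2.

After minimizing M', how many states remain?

Every state is reachable, so we keep all 6.
Initial partition by acceptance: {S0,S1,S2,S4} | {S3,S5}.
Stable partition: {S0,S1,S2,S4} | {S3,S5} — 2 equivalence classes.

2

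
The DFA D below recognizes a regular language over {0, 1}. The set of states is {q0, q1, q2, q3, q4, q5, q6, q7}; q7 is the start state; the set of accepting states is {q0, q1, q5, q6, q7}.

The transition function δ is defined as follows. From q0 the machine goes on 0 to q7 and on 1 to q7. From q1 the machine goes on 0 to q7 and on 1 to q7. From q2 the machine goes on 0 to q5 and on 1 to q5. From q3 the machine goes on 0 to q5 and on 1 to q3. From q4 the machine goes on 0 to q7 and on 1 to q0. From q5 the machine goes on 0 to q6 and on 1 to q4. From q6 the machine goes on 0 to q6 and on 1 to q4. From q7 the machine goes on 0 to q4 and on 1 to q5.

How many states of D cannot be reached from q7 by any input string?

BFS from q7 reaches {q0, q4, q5, q6, q7}; the 3 state(s) q1, q2, q3 are never visited.

3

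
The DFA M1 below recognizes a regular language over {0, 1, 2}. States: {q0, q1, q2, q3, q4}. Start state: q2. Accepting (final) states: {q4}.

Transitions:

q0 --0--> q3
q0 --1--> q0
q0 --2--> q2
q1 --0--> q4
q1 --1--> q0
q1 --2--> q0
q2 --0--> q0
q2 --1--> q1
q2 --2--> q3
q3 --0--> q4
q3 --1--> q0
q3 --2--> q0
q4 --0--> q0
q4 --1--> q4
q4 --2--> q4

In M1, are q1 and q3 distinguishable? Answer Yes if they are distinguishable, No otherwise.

No

P0 = {q4} | {q0,q1,q2,q3}.
Refine {q0,q1,q2,q3} on symbol 0: members go to different blocks, giving {q0,q2} and {q1,q3}.
On input 0, block {q0,q2} splits into {q0} and {q2}.
The partition is now stable with 4 blocks: {q4} | {q0} | {q1,q3} | {q2}.
q1 and q3 lie in the same block of the stable partition, so they are equivalent — no string distinguishes them.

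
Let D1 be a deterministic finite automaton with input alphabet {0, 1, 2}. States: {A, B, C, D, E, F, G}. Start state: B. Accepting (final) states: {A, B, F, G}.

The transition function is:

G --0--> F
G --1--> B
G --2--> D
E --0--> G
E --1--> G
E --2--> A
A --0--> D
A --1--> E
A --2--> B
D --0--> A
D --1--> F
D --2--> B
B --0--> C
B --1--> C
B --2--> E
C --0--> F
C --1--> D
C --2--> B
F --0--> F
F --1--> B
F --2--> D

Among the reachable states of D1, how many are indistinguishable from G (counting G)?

Every state is reachable, so we keep all 7.
Start with accepting vs non-accepting: {A,B,F,G} | {C,D,E}.
On input 0, block {A,B,F,G} splits into {A,B} and {F,G}.
On input 2, block {A,B} splits into {A} and {B}.
Split {C,D,E} by δ(·,0) → {C,E} and {D}.
On input 1, block {C,E} splits into {C} and {E}.
The partition is now stable with 6 blocks: {A} | {C} | {F,G} | {B} | {D} | {E}.
State G belongs to the block {F,G}, which has 2 states.

2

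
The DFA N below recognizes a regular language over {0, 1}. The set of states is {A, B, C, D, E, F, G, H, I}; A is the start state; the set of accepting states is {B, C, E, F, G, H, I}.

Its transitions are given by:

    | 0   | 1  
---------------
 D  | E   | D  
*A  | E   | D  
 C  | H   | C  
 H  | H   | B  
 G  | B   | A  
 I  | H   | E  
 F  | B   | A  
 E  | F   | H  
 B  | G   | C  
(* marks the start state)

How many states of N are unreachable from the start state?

1

Starting at A and following transitions, the reachable set is {A, B, C, D, E, F, G, H}. That leaves I unreachable — 1 in total.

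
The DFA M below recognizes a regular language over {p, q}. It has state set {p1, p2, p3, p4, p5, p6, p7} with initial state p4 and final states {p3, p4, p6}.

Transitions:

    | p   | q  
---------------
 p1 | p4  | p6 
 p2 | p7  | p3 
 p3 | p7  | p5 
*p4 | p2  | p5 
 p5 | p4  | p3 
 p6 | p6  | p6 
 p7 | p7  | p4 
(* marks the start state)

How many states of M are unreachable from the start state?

2

No path from p4 leads to p1, p6; the other 5 states are all reachable.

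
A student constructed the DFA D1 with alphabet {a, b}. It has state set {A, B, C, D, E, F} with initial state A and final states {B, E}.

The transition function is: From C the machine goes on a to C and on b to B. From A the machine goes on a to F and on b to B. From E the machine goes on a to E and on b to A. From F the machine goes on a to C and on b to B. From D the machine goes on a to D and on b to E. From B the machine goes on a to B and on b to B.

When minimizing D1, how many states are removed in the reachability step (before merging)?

2

No path from A leads to D, E; the other 4 states are all reachable.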